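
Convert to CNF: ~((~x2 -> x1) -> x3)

(x2 | x1) & ~x3

~((~x2 -> x1) -> x3)
⇔ ~(~(~x2 -> x1) | x3)   [eliminate ->]
⇔ ~(~(~~x2 | x1) | x3)   [eliminate ->]
⇔ ~~(~~x2 | x1) & ~x3   [De Morgan]
⇔ (~~x2 | x1) & ~x3   [double negation]
⇔ (x2 | x1) & ~x3   [double negation]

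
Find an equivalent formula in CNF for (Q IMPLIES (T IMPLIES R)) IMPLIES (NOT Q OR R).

T OR NOT Q OR R

(Q IMPLIES (T IMPLIES R)) IMPLIES (NOT Q OR R)
⇔ NOT (Q IMPLIES (T IMPLIES R)) OR NOT Q OR R   [eliminate IMPLIES]
⇔ NOT (NOT Q OR (T IMPLIES R)) OR NOT Q OR R   [eliminate IMPLIES]
⇔ NOT (NOT Q OR NOT T OR R) OR NOT Q OR R   [eliminate IMPLIES]
⇔ (NOT NOT Q AND NOT NOT T AND NOT R) OR NOT Q OR R   [De Morgan]
⇔ (Q AND NOT NOT T AND NOT R) OR NOT Q OR R   [double negation]
⇔ (Q AND T AND NOT R) OR NOT Q OR R   [double negation]
⇔ (Q OR NOT Q OR R) AND (T OR NOT Q OR R) AND (NOT R OR NOT Q OR R)   [distribute OR over AND]
⇔ T OR NOT Q OR R   [simplify]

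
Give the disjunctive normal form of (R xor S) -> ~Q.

(~R & ~S) | (S & R) | ~Q

(R xor S) -> ~Q
⇔ ~(R xor S) | ~Q   [eliminate ->]
⇔ ~((R & ~S) | (~R & S)) | ~Q   [expand xor]
⇔ (~(R & ~S) & ~(~R & S)) | ~Q   [De Morgan]
⇔ ((~R | ~~S) & ~(~R & S)) | ~Q   [De Morgan]
⇔ ((~R | S) & ~(~R & S)) | ~Q   [double negation]
⇔ ((~R | S) & (~~R | ~S)) | ~Q   [De Morgan]
⇔ ((~R | S) & (R | ~S)) | ~Q   [double negation]
⇔ (~R & R) | (~R & ~S) | (S & R) | (S & ~S) | ~Q   [distribute & over |]
⇔ (~R & ~S) | (S & R) | ~Q   [simplify]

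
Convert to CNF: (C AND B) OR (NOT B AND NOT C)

(C AND B) OR (NOT B AND NOT C)
⇔ (C OR NOT B) AND (C OR NOT C) AND (B OR NOT B) AND (B OR NOT C)   — distribute OR over AND
⇔ (C OR NOT B) AND (B OR NOT C)   — simplify

(C OR NOT B) AND (B OR NOT C)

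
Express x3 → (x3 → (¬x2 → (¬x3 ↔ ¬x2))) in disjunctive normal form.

x3 → (x3 → (¬x2 → (¬x3 ↔ ¬x2)))
= ¬x3 ∨ (x3 → (¬x2 → (¬x3 ↔ ¬x2)))
= ¬x3 ∨ ¬x3 ∨ (¬x2 → (¬x3 ↔ ¬x2))
= ¬x3 ∨ ¬x3 ∨ ¬¬x2 ∨ (¬x3 ↔ ¬x2)
= ¬x3 ∨ ¬x3 ∨ ¬¬x2 ∨ ((¬x3 → ¬x2) ∧ (¬x2 → ¬x3))
= ¬x3 ∨ ¬x3 ∨ ¬¬x2 ∨ ((¬¬x3 ∨ ¬x2) ∧ (¬x2 → ¬x3))
= ¬x3 ∨ ¬x3 ∨ ¬¬x2 ∨ ((¬¬x3 ∨ ¬x2) ∧ (¬¬x2 ∨ ¬x3))
= ¬x3 ∨ ¬x3 ∨ x2 ∨ ((¬¬x3 ∨ ¬x2) ∧ (¬¬x2 ∨ ¬x3))
= ¬x3 ∨ ¬x3 ∨ x2 ∨ ((x3 ∨ ¬x2) ∧ (¬¬x2 ∨ ¬x3))
= ¬x3 ∨ ¬x3 ∨ x2 ∨ ((x3 ∨ ¬x2) ∧ (x2 ∨ ¬x3))
= ¬x3 ∨ ¬x3 ∨ x2 ∨ (x3 ∧ x2) ∨ (x3 ∧ ¬x3) ∨ (¬x2 ∧ x2) ∨ (¬x2 ∧ ¬x3)
= ¬x3 ∨ x2

¬x3 ∨ x2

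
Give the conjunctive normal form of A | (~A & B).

A | (~A & B)
⇔ (A | ~A) & (A | B)   [distribute | over &]
⇔ A | B   [simplify]

A | B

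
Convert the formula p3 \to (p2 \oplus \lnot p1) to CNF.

p3 \to (p2 \oplus \lnot p1)
≡ \lnot p3 \lor (p2 \oplus \lnot p1)   — eliminate \to
≡ \lnot p3 \lor ((p2 \lor \lnot p1) \land \lnot (p2 \land \lnot p1))   — expand \oplus
≡ \lnot p3 \lor ((p2 \lor \lnot p1) \land (\lnot p2 \lor \lnot \lnot p1))   — De Morgan
≡ \lnot p3 \lor ((p2 \lor \lnot p1) \land (\lnot p2 \lor p1))   — double negation
≡ (\lnot p3 \lor p2 \lor \lnot p1) \land (\lnot p3 \lor \lnot p2 \lor p1)   — distribute \lor over \land

(\lnot p3 \lor p2 \lor \lnot p1) \land (\lnot p3 \lor \lnot p2 \lor p1)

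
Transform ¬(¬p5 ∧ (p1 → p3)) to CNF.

¬(¬p5 ∧ (p1 → p3))
= ¬(¬p5 ∧ (¬p1 ∨ p3))   — eliminate →
= ¬¬p5 ∨ ¬(¬p1 ∨ p3)   — De Morgan
= p5 ∨ ¬(¬p1 ∨ p3)   — double negation
= p5 ∨ (¬¬p1 ∧ ¬p3)   — De Morgan
= p5 ∨ (p1 ∧ ¬p3)   — double negation
= (p5 ∨ p1) ∧ (p5 ∨ ¬p3)   — distribute ∨ over ∧

(p5 ∨ p1) ∧ (p5 ∨ ¬p3)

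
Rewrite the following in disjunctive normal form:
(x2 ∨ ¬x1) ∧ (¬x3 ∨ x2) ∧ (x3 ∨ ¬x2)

(x2 ∨ ¬x1) ∧ (¬x3 ∨ x2) ∧ (x3 ∨ ¬x2)
= (x2 ∧ ¬x3 ∧ x3) ∨ (x2 ∧ ¬x3 ∧ ¬x2) ∨ (x2 ∧ x2 ∧ x3) ∨ (x2 ∧ x2 ∧ ¬x2) ∨ (¬x1 ∧ ¬x3 ∧ x3) ∨ (¬x1 ∧ ¬x3 ∧ ¬x2) ∨ (¬x1 ∧ x2 ∧ x3) ∨ (¬x1 ∧ x2 ∧ ¬x2)   [distribute ∧ over ∨]
= (x2 ∧ x3) ∨ (¬x1 ∧ ¬x3 ∧ ¬x2)   [simplify]

(x2 ∧ x3) ∨ (¬x1 ∧ ¬x3 ∧ ¬x2)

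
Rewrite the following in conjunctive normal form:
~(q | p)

~(q | p)
⇔ ~q & ~p

~q & ~p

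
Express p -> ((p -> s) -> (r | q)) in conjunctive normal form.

p -> ((p -> s) -> (r | q))
⇔ ~p | ((p -> s) -> (r | q))   — eliminate ->
⇔ ~p | ~(p -> s) | r | q   — eliminate ->
⇔ ~p | ~(~p | s) | r | q   — eliminate ->
⇔ ~p | (~~p & ~s) | r | q   — De Morgan
⇔ ~p | (p & ~s) | r | q   — double negation
⇔ (~p | p | r | q) & (~p | ~s | r | q)   — distribute | over &
⇔ ~p | ~s | r | q   — simplify

~p | ~s | r | q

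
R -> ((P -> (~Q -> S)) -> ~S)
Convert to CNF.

~R | ~S

R -> ((P -> (~Q -> S)) -> ~S)
⇔ ~R | ((P -> (~Q -> S)) -> ~S)   [eliminate ->]
⇔ ~R | ~(P -> (~Q -> S)) | ~S   [eliminate ->]
⇔ ~R | ~(~P | (~Q -> S)) | ~S   [eliminate ->]
⇔ ~R | ~(~P | ~~Q | S) | ~S   [eliminate ->]
⇔ ~R | (~~P & ~~~Q & ~S) | ~S   [De Morgan]
⇔ ~R | (P & ~~~Q & ~S) | ~S   [double negation]
⇔ ~R | (P & ~Q & ~S) | ~S   [double negation]
⇔ (~R | P | ~S) & (~R | ~Q | ~S) & (~R | ~S | ~S)   [distribute | over &]
⇔ ~R | ~S   [simplify]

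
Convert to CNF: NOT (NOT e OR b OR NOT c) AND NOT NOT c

e AND NOT b AND c

NOT (NOT e OR b OR NOT c) AND NOT NOT c
= NOT NOT e AND NOT b AND NOT NOT c AND NOT NOT c   [De Morgan]
= e AND NOT b AND NOT NOT c AND NOT NOT c   [double negation]
= e AND NOT b AND c AND NOT NOT c   [double negation]
= e AND NOT b AND c AND c   [double negation]
= e AND NOT b AND c   [simplify]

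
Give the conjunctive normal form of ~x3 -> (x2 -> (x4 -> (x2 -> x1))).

~x3 -> (x2 -> (x4 -> (x2 -> x1)))
⇔ ~~x3 | (x2 -> (x4 -> (x2 -> x1)))   [eliminate ->]
⇔ ~~x3 | ~x2 | (x4 -> (x2 -> x1))   [eliminate ->]
⇔ ~~x3 | ~x2 | ~x4 | (x2 -> x1)   [eliminate ->]
⇔ ~~x3 | ~x2 | ~x4 | ~x2 | x1   [eliminate ->]
⇔ x3 | ~x2 | ~x4 | ~x2 | x1   [double negation]
⇔ x3 | ~x2 | ~x4 | x1   [simplify]

x3 | ~x2 | ~x4 | x1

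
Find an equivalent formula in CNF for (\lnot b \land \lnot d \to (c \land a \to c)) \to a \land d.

(\lnot b \lor d) \land (c \lor d) \land a \land (\lnot c \lor d)

(\lnot b \land \lnot d \to (c \land a \to c)) \to a \land d
≡ \lnot (\lnot b \land \lnot d \to (c \land a \to c)) \lor a \land d   [eliminate \to]
≡ \lnot (\lnot (\lnot b \land \lnot d) \lor (c \land a \to c)) \lor a \land d   [eliminate \to]
≡ \lnot (\lnot (\lnot b \land \lnot d) \lor \lnot (c \land a) \lor c) \lor a \land d   [eliminate \to]
≡ \lnot \lnot (\lnot b \land \lnot d) \land \lnot \lnot (c \land a) \land \lnot c \lor a \land d   [De Morgan]
≡ \lnot b \land \lnot d \land \lnot \lnot (c \land a) \land \lnot c \lor a \land d   [double negation]
≡ \lnot b \land \lnot d \land c \land a \land \lnot c \lor a \land d   [double negation]
≡ (\lnot b \lor a) \land (\lnot b \lor d) \land (\lnot d \lor a) \land (\lnot d \lor d) \land (c \lor a) \land (c \lor d) \land (a \lor a) \land (a \lor d) \land (\lnot c \lor a) \land (\lnot c \lor d)   [distribute \lor over \land]
≡ (\lnot b \lor d) \land (c \lor d) \land a \land (\lnot c \lor d)   [simplify]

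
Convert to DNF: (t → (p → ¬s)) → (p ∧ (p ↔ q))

(t ∧ p ∧ s) ∨ (p ∧ q)

(t → (p → ¬s)) → (p ∧ (p ↔ q))
⇔ ¬(t → (p → ¬s)) ∨ (p ∧ (p ↔ q))   — eliminate →
⇔ ¬(¬t ∨ (p → ¬s)) ∨ (p ∧ (p ↔ q))   — eliminate →
⇔ ¬(¬t ∨ ¬p ∨ ¬s) ∨ (p ∧ (p ↔ q))   — eliminate →
⇔ ¬(¬t ∨ ¬p ∨ ¬s) ∨ (p ∧ (p → q) ∧ (q → p))   — eliminate ↔
⇔ ¬(¬t ∨ ¬p ∨ ¬s) ∨ (p ∧ (¬p ∨ q) ∧ (q → p))   — eliminate →
⇔ ¬(¬t ∨ ¬p ∨ ¬s) ∨ (p ∧ (¬p ∨ q) ∧ (¬q ∨ p))   — eliminate →
⇔ (¬¬t ∧ ¬¬p ∧ ¬¬s) ∨ (p ∧ (¬p ∨ q) ∧ (¬q ∨ p))   — De Morgan
⇔ (t ∧ ¬¬p ∧ ¬¬s) ∨ (p ∧ (¬p ∨ q) ∧ (¬q ∨ p))   — double negation
⇔ (t ∧ p ∧ ¬¬s) ∨ (p ∧ (¬p ∨ q) ∧ (¬q ∨ p))   — double negation
⇔ (t ∧ p ∧ s) ∨ (p ∧ (¬p ∨ q) ∧ (¬q ∨ p))   — double negation
⇔ (t ∧ p ∧ s) ∨ (p ∧ ¬p ∧ ¬q) ∨ (p ∧ ¬p ∧ p) ∨ (p ∧ q ∧ ¬q) ∨ (p ∧ q ∧ p)   — distribute ∧ over ∨
⇔ (t ∧ p ∧ s) ∨ (p ∧ q)   — simplify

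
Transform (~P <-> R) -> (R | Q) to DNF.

(~P & ~R) | R | Q

(~P <-> R) -> (R | Q)
≡ ~(~P <-> R) | R | Q   [eliminate ->]
≡ ~((~P -> R) & (R -> ~P)) | R | Q   [eliminate <->]
≡ ~((~~P | R) & (R -> ~P)) | R | Q   [eliminate ->]
≡ ~((~~P | R) & (~R | ~P)) | R | Q   [eliminate ->]
≡ ~(~~P | R) | ~(~R | ~P) | R | Q   [De Morgan]
≡ (~~~P & ~R) | ~(~R | ~P) | R | Q   [De Morgan]
≡ (~P & ~R) | ~(~R | ~P) | R | Q   [double negation]
≡ (~P & ~R) | (~~R & ~~P) | R | Q   [De Morgan]
≡ (~P & ~R) | (R & ~~P) | R | Q   [double negation]
≡ (~P & ~R) | (R & P) | R | Q   [double negation]
≡ (~P & ~R) | R | Q   [simplify]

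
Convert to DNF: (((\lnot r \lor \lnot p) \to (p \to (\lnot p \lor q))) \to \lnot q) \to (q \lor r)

q \lor r

(((\lnot r \lor \lnot p) \to (p \to (\lnot p \lor q))) \to \lnot q) \to (q \lor r)
≡ \lnot (((\lnot r \lor \lnot p) \to (p \to (\lnot p \lor q))) \to \lnot q) \lor q \lor r   — eliminate \to
≡ \lnot (\lnot ((\lnot r \lor \lnot p) \to (p \to (\lnot p \lor q))) \lor \lnot q) \lor q \lor r   — eliminate \to
≡ \lnot (\lnot (\lnot (\lnot r \lor \lnot p) \lor (p \to (\lnot p \lor q))) \lor \lnot q) \lor q \lor r   — eliminate \to
≡ \lnot (\lnot (\lnot (\lnot r \lor \lnot p) \lor \lnot p \lor \lnot p \lor q) \lor \lnot q) \lor q \lor r   — eliminate \to
≡ (\lnot \lnot (\lnot (\lnot r \lor \lnot p) \lor \lnot p \lor \lnot p \lor q) \land \lnot \lnot q) \lor q \lor r   — De Morgan
≡ ((\lnot (\lnot r \lor \lnot p) \lor \lnot p \lor \lnot p \lor q) \land \lnot \lnot q) \lor q \lor r   — double negation
≡ (((\lnot \lnot r \land \lnot \lnot p) \lor \lnot p \lor \lnot p \lor q) \land \lnot \lnot q) \lor q \lor r   — De Morgan
≡ (((r \land \lnot \lnot p) \lor \lnot p \lor \lnot p \lor q) \land \lnot \lnot q) \lor q \lor r   — double negation
≡ (((r \land p) \lor \lnot p \lor \lnot p \lor q) \land \lnot \lnot q) \lor q \lor r   — double negation
≡ (((r \land p) \lor \lnot p \lor \lnot p \lor q) \land q) \lor q \lor r   — double negation
≡ (r \land p \land q) \lor (\lnot p \land q) \lor (\lnot p \land q) \lor (q \land q) \lor q \lor r   — distribute \land over \lor
≡ q \lor r   — simplify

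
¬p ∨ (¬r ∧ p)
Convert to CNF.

¬p ∨ ¬r

¬p ∨ (¬r ∧ p)
⇔ (¬p ∨ ¬r) ∧ (¬p ∨ p)   — distribute ∨ over ∧
⇔ ¬p ∨ ¬r   — simplify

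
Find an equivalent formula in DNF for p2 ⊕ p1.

p2 ⊕ p1
≡ (p2 ∧ ¬p1) ∨ (¬p2 ∧ p1)   [expand ⊕]

(p2 ∧ ¬p1) ∨ (¬p2 ∧ p1)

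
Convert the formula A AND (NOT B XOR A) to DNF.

A AND B

A AND (NOT B XOR A)
⇔ A AND ((NOT B AND NOT A) OR (NOT NOT B AND A))   [expand XOR]
⇔ A AND ((NOT B AND NOT A) OR (B AND A))   [double negation]
⇔ (A AND NOT B AND NOT A) OR (A AND B AND A)   [distribute AND over OR]
⇔ A AND B   [simplify]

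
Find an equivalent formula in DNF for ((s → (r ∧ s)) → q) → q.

(¬s ∧ ¬q) ∨ (r ∧ s ∧ ¬q) ∨ q

((s → (r ∧ s)) → q) → q
≡ ¬((s → (r ∧ s)) → q) ∨ q   (eliminate →)
≡ ¬(¬(s → (r ∧ s)) ∨ q) ∨ q   (eliminate →)
≡ ¬(¬(¬s ∨ (r ∧ s)) ∨ q) ∨ q   (eliminate →)
≡ (¬¬(¬s ∨ (r ∧ s)) ∧ ¬q) ∨ q   (De Morgan)
≡ ((¬s ∨ (r ∧ s)) ∧ ¬q) ∨ q   (double negation)
≡ (¬s ∧ ¬q) ∨ (r ∧ s ∧ ¬q) ∨ q   (distribute ∧ over ∨)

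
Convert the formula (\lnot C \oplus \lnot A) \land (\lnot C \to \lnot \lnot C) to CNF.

(\lnot C \oplus \lnot A) \land (\lnot C \to \lnot \lnot C)
≡ (\lnot C \lor \lnot A) \land \lnot (\lnot C \land \lnot A) \land (\lnot C \to \lnot \lnot C)   — expand \oplus
≡ (\lnot C \lor \lnot A) \land \lnot (\lnot C \land \lnot A) \land (\lnot \lnot C \lor \lnot \lnot C)   — eliminate \to
≡ (\lnot C \lor \lnot A) \land (\lnot \lnot C \lor \lnot \lnot A) \land (\lnot \lnot C \lor \lnot \lnot C)   — De Morgan
≡ (\lnot C \lor \lnot A) \land (C \lor \lnot \lnot A) \land (\lnot \lnot C \lor \lnot \lnot C)   — double negation
≡ (\lnot C \lor \lnot A) \land (C \lor A) \land (\lnot \lnot C \lor \lnot \lnot C)   — double negation
≡ (\lnot C \lor \lnot A) \land (C \lor A) \land (C \lor \lnot \lnot C)   — double negation
≡ (\lnot C \lor \lnot A) \land (C \lor A) \land (C \lor C)   — double negation
≡ (\lnot C \lor \lnot A) \land C   — simplify

(\lnot C \lor \lnot A) \land C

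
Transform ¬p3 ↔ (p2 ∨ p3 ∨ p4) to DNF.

¬p3 ↔ (p2 ∨ p3 ∨ p4)
≡ (¬p3 → (p2 ∨ p3 ∨ p4)) ∧ ((p2 ∨ p3 ∨ p4) → ¬p3)   (eliminate ↔)
≡ (¬¬p3 ∨ p2 ∨ p3 ∨ p4) ∧ ((p2 ∨ p3 ∨ p4) → ¬p3)   (eliminate →)
≡ (¬¬p3 ∨ p2 ∨ p3 ∨ p4) ∧ (¬(p2 ∨ p3 ∨ p4) ∨ ¬p3)   (eliminate →)
≡ (p3 ∨ p2 ∨ p3 ∨ p4) ∧ (¬(p2 ∨ p3 ∨ p4) ∨ ¬p3)   (double negation)
≡ (p3 ∨ p2 ∨ p3 ∨ p4) ∧ ((¬p2 ∧ ¬p3 ∧ ¬p4) ∨ ¬p3)   (De Morgan)
≡ (p3 ∧ ¬p2 ∧ ¬p3 ∧ ¬p4) ∨ (p3 ∧ ¬p3) ∨ (p2 ∧ ¬p2 ∧ ¬p3 ∧ ¬p4) ∨ (p2 ∧ ¬p3) ∨ (p3 ∧ ¬p2 ∧ ¬p3 ∧ ¬p4) ∨ (p3 ∧ ¬p3) ∨ (p4 ∧ ¬p2 ∧ ¬p3 ∧ ¬p4) ∨ (p4 ∧ ¬p3)   (distribute ∧ over ∨)
≡ (p2 ∧ ¬p3) ∨ (p4 ∧ ¬p3)   (simplify)

(p2 ∧ ¬p3) ∨ (p4 ∧ ¬p3)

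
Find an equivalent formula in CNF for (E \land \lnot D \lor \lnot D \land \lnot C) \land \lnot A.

(E \land \lnot D \lor \lnot D \land \lnot C) \land \lnot A
⇔ (E \lor \lnot D) \land (E \lor \lnot C) \land (\lnot D \lor \lnot D) \land (\lnot D \lor \lnot C) \land \lnot A   [distribute \lor over \land]
⇔ (E \lor \lnot C) \land \lnot D \land \lnot A   [simplify]

(E \lor \lnot C) \land \lnot D \land \lnot A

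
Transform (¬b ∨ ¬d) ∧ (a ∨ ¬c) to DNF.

(¬b ∧ a) ∨ (¬b ∧ ¬c) ∨ (¬d ∧ a) ∨ (¬d ∧ ¬c)

(¬b ∨ ¬d) ∧ (a ∨ ¬c)
= (¬b ∧ a) ∨ (¬b ∧ ¬c) ∨ (¬d ∧ a) ∨ (¬d ∧ ¬c)   (distribute ∧ over ∨)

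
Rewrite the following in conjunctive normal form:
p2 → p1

¬p2 ∨ p1

p2 → p1
⇔ ¬p2 ∨ p1   [eliminate →]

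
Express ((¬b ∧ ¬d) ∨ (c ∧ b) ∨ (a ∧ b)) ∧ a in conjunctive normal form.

(¬d ∨ b) ∧ a

((¬b ∧ ¬d) ∨ (c ∧ b) ∨ (a ∧ b)) ∧ a
≡ (¬b ∨ c ∨ a) ∧ (¬b ∨ c ∨ b) ∧ (¬b ∨ b ∨ a) ∧ (¬b ∨ b ∨ b) ∧ (¬d ∨ c ∨ a) ∧ (¬d ∨ c ∨ b) ∧ (¬d ∨ b ∨ a) ∧ (¬d ∨ b ∨ b) ∧ a   — distribute ∨ over ∧
≡ (¬d ∨ b) ∧ a   — simplify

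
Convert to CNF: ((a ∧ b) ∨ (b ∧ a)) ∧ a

a ∧ b

((a ∧ b) ∨ (b ∧ a)) ∧ a
⇔ (a ∨ b) ∧ (a ∨ a) ∧ (b ∨ b) ∧ (b ∨ a) ∧ a   (distribute ∨ over ∧)
⇔ a ∧ b   (simplify)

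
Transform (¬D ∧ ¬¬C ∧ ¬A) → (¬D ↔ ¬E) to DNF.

(¬D ∧ ¬¬C ∧ ¬A) → (¬D ↔ ¬E)
≡ ¬(¬D ∧ ¬¬C ∧ ¬A) ∨ (¬D ↔ ¬E)   — eliminate →
≡ ¬(¬D ∧ ¬¬C ∧ ¬A) ∨ ((¬D → ¬E) ∧ (¬E → ¬D))   — eliminate ↔
≡ ¬(¬D ∧ ¬¬C ∧ ¬A) ∨ ((¬¬D ∨ ¬E) ∧ (¬E → ¬D))   — eliminate →
≡ ¬(¬D ∧ ¬¬C ∧ ¬A) ∨ ((¬¬D ∨ ¬E) ∧ (¬¬E ∨ ¬D))   — eliminate →
≡ ¬¬D ∨ ¬¬¬C ∨ ¬¬A ∨ ((¬¬D ∨ ¬E) ∧ (¬¬E ∨ ¬D))   — De Morgan
≡ D ∨ ¬¬¬C ∨ ¬¬A ∨ ((¬¬D ∨ ¬E) ∧ (¬¬E ∨ ¬D))   — double negation
≡ D ∨ ¬C ∨ ¬¬A ∨ ((¬¬D ∨ ¬E) ∧ (¬¬E ∨ ¬D))   — double negation
≡ D ∨ ¬C ∨ A ∨ ((¬¬D ∨ ¬E) ∧ (¬¬E ∨ ¬D))   — double negation
≡ D ∨ ¬C ∨ A ∨ ((D ∨ ¬E) ∧ (¬¬E ∨ ¬D))   — double negation
≡ D ∨ ¬C ∨ A ∨ ((D ∨ ¬E) ∧ (E ∨ ¬D))   — double negation
≡ D ∨ ¬C ∨ A ∨ (D ∧ E) ∨ (D ∧ ¬D) ∨ (¬E ∧ E) ∨ (¬E ∧ ¬D)   — distribute ∧ over ∨
≡ D ∨ ¬C ∨ A ∨ (¬E ∧ ¬D)   — simplify

D ∨ ¬C ∨ A ∨ (¬E ∧ ¬D)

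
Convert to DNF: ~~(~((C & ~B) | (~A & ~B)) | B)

(~C & A) | B

~~(~((C & ~B) | (~A & ~B)) | B)
⇔ ~((C & ~B) | (~A & ~B)) | B   (double negation)
⇔ (~(C & ~B) & ~(~A & ~B)) | B   (De Morgan)
⇔ ((~C | ~~B) & ~(~A & ~B)) | B   (De Morgan)
⇔ ((~C | B) & ~(~A & ~B)) | B   (double negation)
⇔ ((~C | B) & (~~A | ~~B)) | B   (De Morgan)
⇔ ((~C | B) & (A | ~~B)) | B   (double negation)
⇔ ((~C | B) & (A | B)) | B   (double negation)
⇔ (~C & A) | (~C & B) | (B & A) | (B & B) | B   (distribute & over |)
⇔ (~C & A) | B   (simplify)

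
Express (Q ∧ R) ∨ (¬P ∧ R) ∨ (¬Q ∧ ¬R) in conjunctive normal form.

(Q ∧ R) ∨ (¬P ∧ R) ∨ (¬Q ∧ ¬R)
≡ (Q ∨ ¬P ∨ ¬Q) ∧ (Q ∨ ¬P ∨ ¬R) ∧ (Q ∨ R ∨ ¬Q) ∧ (Q ∨ R ∨ ¬R) ∧ (R ∨ ¬P ∨ ¬Q) ∧ (R ∨ ¬P ∨ ¬R) ∧ (R ∨ R ∨ ¬Q) ∧ (R ∨ R ∨ ¬R)   [distribute ∨ over ∧]
≡ (Q ∨ ¬P ∨ ¬R) ∧ (R ∨ ¬Q)   [simplify]

(Q ∨ ¬P ∨ ¬R) ∧ (R ∨ ¬Q)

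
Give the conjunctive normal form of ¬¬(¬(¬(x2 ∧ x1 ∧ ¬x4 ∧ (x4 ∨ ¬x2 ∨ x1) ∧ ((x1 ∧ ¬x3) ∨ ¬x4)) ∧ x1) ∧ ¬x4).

(x2 ∨ ¬x1) ∧ ¬x4

¬¬(¬(¬(x2 ∧ x1 ∧ ¬x4 ∧ (x4 ∨ ¬x2 ∨ x1) ∧ ((x1 ∧ ¬x3) ∨ ¬x4)) ∧ x1) ∧ ¬x4)
⇔ ¬(¬(x2 ∧ x1 ∧ ¬x4 ∧ (x4 ∨ ¬x2 ∨ x1) ∧ ((x1 ∧ ¬x3) ∨ ¬x4)) ∧ x1) ∧ ¬x4   — double negation
⇔ (¬¬(x2 ∧ x1 ∧ ¬x4 ∧ (x4 ∨ ¬x2 ∨ x1) ∧ ((x1 ∧ ¬x3) ∨ ¬x4)) ∨ ¬x1) ∧ ¬x4   — De Morgan
⇔ ((x2 ∧ x1 ∧ ¬x4 ∧ (x4 ∨ ¬x2 ∨ x1) ∧ ((x1 ∧ ¬x3) ∨ ¬x4)) ∨ ¬x1) ∧ ¬x4   — double negation
⇔ (x2 ∨ ¬x1) ∧ (x1 ∨ ¬x1) ∧ (¬x4 ∨ ¬x1) ∧ (x4 ∨ ¬x2 ∨ x1 ∨ ¬x1) ∧ (x1 ∨ ¬x4 ∨ ¬x1) ∧ (¬x3 ∨ ¬x4 ∨ ¬x1) ∧ ¬x4   — distribute ∨ over ∧
⇔ (x2 ∨ ¬x1) ∧ ¬x4   — simplify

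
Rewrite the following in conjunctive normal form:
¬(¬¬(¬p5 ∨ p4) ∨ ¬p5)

p5 ∧ ¬p4

¬(¬¬(¬p5 ∨ p4) ∨ ¬p5)
= ¬¬¬(¬p5 ∨ p4) ∧ ¬¬p5   (De Morgan)
= ¬(¬p5 ∨ p4) ∧ ¬¬p5   (double negation)
= ¬¬p5 ∧ ¬p4 ∧ ¬¬p5   (De Morgan)
= p5 ∧ ¬p4 ∧ ¬¬p5   (double negation)
= p5 ∧ ¬p4 ∧ p5   (double negation)
= p5 ∧ ¬p4   (simplify)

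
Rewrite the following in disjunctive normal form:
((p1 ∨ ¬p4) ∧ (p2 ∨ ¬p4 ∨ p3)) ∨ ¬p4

(p1 ∧ p2) ∨ (p1 ∧ p3) ∨ ¬p4

((p1 ∨ ¬p4) ∧ (p2 ∨ ¬p4 ∨ p3)) ∨ ¬p4
⇔ (p1 ∧ p2) ∨ (p1 ∧ ¬p4) ∨ (p1 ∧ p3) ∨ (¬p4 ∧ p2) ∨ (¬p4 ∧ ¬p4) ∨ (¬p4 ∧ p3) ∨ ¬p4
⇔ (p1 ∧ p2) ∨ (p1 ∧ p3) ∨ ¬p4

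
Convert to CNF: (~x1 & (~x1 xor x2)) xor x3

(~x1 & (~x1 xor x2)) xor x3
≡ ((~x1 & (~x1 xor x2)) | x3) & ~(~x1 & (~x1 xor x2) & x3)
≡ ((~x1 & (~x1 | x2) & ~(~x1 & x2)) | x3) & ~(~x1 & (~x1 xor x2) & x3)
≡ ((~x1 & (~x1 | x2) & ~(~x1 & x2)) | x3) & ~(~x1 & (~x1 | x2) & ~(~x1 & x2) & x3)
≡ ((~x1 & (~x1 | x2) & (~~x1 | ~x2)) | x3) & ~(~x1 & (~x1 | x2) & ~(~x1 & x2) & x3)
≡ ((~x1 & (~x1 | x2) & (x1 | ~x2)) | x3) & ~(~x1 & (~x1 | x2) & ~(~x1 & x2) & x3)
≡ ((~x1 & (~x1 | x2) & (x1 | ~x2)) | x3) & (~~x1 | ~(~x1 | x2) | ~~(~x1 & x2) | ~x3)
≡ ((~x1 & (~x1 | x2) & (x1 | ~x2)) | x3) & (x1 | ~(~x1 | x2) | ~~(~x1 & x2) | ~x3)
≡ ((~x1 & (~x1 | x2) & (x1 | ~x2)) | x3) & (x1 | (~~x1 & ~x2) | ~~(~x1 & x2) | ~x3)
≡ ((~x1 & (~x1 | x2) & (x1 | ~x2)) | x3) & (x1 | (x1 & ~x2) | ~~(~x1 & x2) | ~x3)
≡ ((~x1 & (~x1 | x2) & (x1 | ~x2)) | x3) & (x1 | (x1 & ~x2) | (~x1 & x2) | ~x3)
≡ (~x1 | x3) & (~x1 | x2 | x3) & (x1 | ~x2 | x3) & (x1 | x1 | ~x1 | ~x3) & (x1 | x1 | x2 | ~x3) & (x1 | ~x2 | ~x1 | ~x3) & (x1 | ~x2 | x2 | ~x3)
≡ (~x1 | x3) & (x1 | ~x2 | x3) & (x1 | x2 | ~x3)

(~x1 | x3) & (x1 | ~x2 | x3) & (x1 | x2 | ~x3)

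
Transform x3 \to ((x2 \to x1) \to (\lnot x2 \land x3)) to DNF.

x3 \to ((x2 \to x1) \to (\lnot x2 \land x3))
≡ \lnot x3 \lor ((x2 \to x1) \to (\lnot x2 \land x3))   [eliminate \to]
≡ \lnot x3 \lor \lnot (x2 \to x1) \lor (\lnot x2 \land x3)   [eliminate \to]
≡ \lnot x3 \lor \lnot (\lnot x2 \lor x1) \lor (\lnot x2 \land x3)   [eliminate \to]
≡ \lnot x3 \lor (\lnot \lnot x2 \land \lnot x1) \lor (\lnot x2 \land x3)   [De Morgan]
≡ \lnot x3 \lor (x2 \land \lnot x1) \lor (\lnot x2 \land x3)   [double negation]

\lnot x3 \lor (x2 \land \lnot x1) \lor (\lnot x2 \land x3)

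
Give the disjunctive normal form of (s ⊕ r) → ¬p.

(s ⊕ r) → ¬p
= ¬(s ⊕ r) ∨ ¬p   [eliminate →]
= ¬((s ∧ ¬r) ∨ (¬s ∧ r)) ∨ ¬p   [expand ⊕]
= (¬(s ∧ ¬r) ∧ ¬(¬s ∧ r)) ∨ ¬p   [De Morgan]
= ((¬s ∨ ¬¬r) ∧ ¬(¬s ∧ r)) ∨ ¬p   [De Morgan]
= ((¬s ∨ r) ∧ ¬(¬s ∧ r)) ∨ ¬p   [double negation]
= ((¬s ∨ r) ∧ (¬¬s ∨ ¬r)) ∨ ¬p   [De Morgan]
= ((¬s ∨ r) ∧ (s ∨ ¬r)) ∨ ¬p   [double negation]
= (¬s ∧ s) ∨ (¬s ∧ ¬r) ∨ (r ∧ s) ∨ (r ∧ ¬r) ∨ ¬p   [distribute ∧ over ∨]
= (¬s ∧ ¬r) ∨ (r ∧ s) ∨ ¬p   [simplify]

(¬s ∧ ¬r) ∨ (r ∧ s) ∨ ¬p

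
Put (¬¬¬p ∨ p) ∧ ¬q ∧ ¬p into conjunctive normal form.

(¬¬¬p ∨ p) ∧ ¬q ∧ ¬p
≡ (¬p ∨ p) ∧ ¬q ∧ ¬p   [double negation]
≡ ¬q ∧ ¬p   [simplify]

¬q ∧ ¬p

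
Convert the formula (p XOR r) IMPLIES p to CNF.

NOT r OR p

(p XOR r) IMPLIES p
= NOT (p XOR r) OR p   [eliminate IMPLIES]
= NOT ((p OR r) AND NOT (p AND r)) OR p   [expand XOR]
= NOT (p OR r) OR NOT NOT (p AND r) OR p   [De Morgan]
= (NOT p AND NOT r) OR NOT NOT (p AND r) OR p   [De Morgan]
= (NOT p AND NOT r) OR (p AND r) OR p   [double negation]
= (NOT p OR p OR p) AND (NOT p OR r OR p) AND (NOT r OR p OR p) AND (NOT r OR r OR p)   [distribute OR over AND]
= NOT r OR p   [simplify]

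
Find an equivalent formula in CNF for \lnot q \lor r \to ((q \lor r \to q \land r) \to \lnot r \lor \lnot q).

\lnot r \lor \lnot q

\lnot q \lor r \to ((q \lor r \to q \land r) \to \lnot r \lor \lnot q)
≡ \lnot (\lnot q \lor r) \lor ((q \lor r \to q \land r) \to \lnot r \lor \lnot q)   — eliminate \to
≡ \lnot (\lnot q \lor r) \lor \lnot (q \lor r \to q \land r) \lor \lnot r \lor \lnot q   — eliminate \to
≡ \lnot (\lnot q \lor r) \lor \lnot (\lnot (q \lor r) \lor q \land r) \lor \lnot r \lor \lnot q   — eliminate \to
≡ \lnot \lnot q \land \lnot r \lor \lnot (\lnot (q \lor r) \lor q \land r) \lor \lnot r \lor \lnot q   — De Morgan
≡ q \land \lnot r \lor \lnot (\lnot (q \lor r) \lor q \land r) \lor \lnot r \lor \lnot q   — double negation
≡ q \land \lnot r \lor \lnot \lnot (q \lor r) \land \lnot (q \land r) \lor \lnot r \lor \lnot q   — De Morgan
≡ q \land \lnot r \lor (q \lor r) \land \lnot (q \land r) \lor \lnot r \lor \lnot q   — double negation
≡ q \land \lnot r \lor (q \lor r) \land (\lnot q \lor \lnot r) \lor \lnot r \lor \lnot q   — De Morgan
≡ (q \lor q \lor r \lor \lnot r \lor \lnot q) \land (q \lor \lnot q \lor \lnot r \lor \lnot r \lor \lnot q) \land (\lnot r \lor q \lor r \lor \lnot r \lor \lnot q) \land (\lnot r \lor \lnot q \lor \lnot r \lor \lnot r \lor \lnot q)   — distribute \lor over \land
≡ \lnot r \lor \lnot q   — simplify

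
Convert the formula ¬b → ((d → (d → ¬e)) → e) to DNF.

b ∨ e

¬b → ((d → (d → ¬e)) → e)
⇔ ¬¬b ∨ ((d → (d → ¬e)) → e)   (eliminate →)
⇔ ¬¬b ∨ ¬(d → (d → ¬e)) ∨ e   (eliminate →)
⇔ ¬¬b ∨ ¬(¬d ∨ (d → ¬e)) ∨ e   (eliminate →)
⇔ ¬¬b ∨ ¬(¬d ∨ ¬d ∨ ¬e) ∨ e   (eliminate →)
⇔ b ∨ ¬(¬d ∨ ¬d ∨ ¬e) ∨ e   (double negation)
⇔ b ∨ (¬¬d ∧ ¬¬d ∧ ¬¬e) ∨ e   (De Morgan)
⇔ b ∨ (d ∧ ¬¬d ∧ ¬¬e) ∨ e   (double negation)
⇔ b ∨ (d ∧ d ∧ ¬¬e) ∨ e   (double negation)
⇔ b ∨ (d ∧ d ∧ e) ∨ e   (double negation)
⇔ b ∨ e   (simplify)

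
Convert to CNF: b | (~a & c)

b | (~a & c)
≡ (b | ~a) & (b | c)   — distribute | over &

(b | ~a) & (b | c)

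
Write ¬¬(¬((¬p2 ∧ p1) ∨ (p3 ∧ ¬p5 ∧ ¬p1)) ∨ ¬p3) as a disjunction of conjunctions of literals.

(p2 ∧ p5) ∨ (p2 ∧ p1) ∨ (¬p1 ∧ p5) ∨ ¬p3

¬¬(¬((¬p2 ∧ p1) ∨ (p3 ∧ ¬p5 ∧ ¬p1)) ∨ ¬p3)
⇔ ¬((¬p2 ∧ p1) ∨ (p3 ∧ ¬p5 ∧ ¬p1)) ∨ ¬p3
⇔ (¬(¬p2 ∧ p1) ∧ ¬(p3 ∧ ¬p5 ∧ ¬p1)) ∨ ¬p3
⇔ ((¬¬p2 ∨ ¬p1) ∧ ¬(p3 ∧ ¬p5 ∧ ¬p1)) ∨ ¬p3
⇔ ((p2 ∨ ¬p1) ∧ ¬(p3 ∧ ¬p5 ∧ ¬p1)) ∨ ¬p3
⇔ ((p2 ∨ ¬p1) ∧ (¬p3 ∨ ¬¬p5 ∨ ¬¬p1)) ∨ ¬p3
⇔ ((p2 ∨ ¬p1) ∧ (¬p3 ∨ p5 ∨ ¬¬p1)) ∨ ¬p3
⇔ ((p2 ∨ ¬p1) ∧ (¬p3 ∨ p5 ∨ p1)) ∨ ¬p3
⇔ (p2 ∧ ¬p3) ∨ (p2 ∧ p5) ∨ (p2 ∧ p1) ∨ (¬p1 ∧ ¬p3) ∨ (¬p1 ∧ p5) ∨ (¬p1 ∧ p1) ∨ ¬p3
⇔ (p2 ∧ p5) ∨ (p2 ∧ p1) ∨ (¬p1 ∧ p5) ∨ ¬p3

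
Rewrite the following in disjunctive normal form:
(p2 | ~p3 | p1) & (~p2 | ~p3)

(p2 | ~p3 | p1) & (~p2 | ~p3)
≡ (p2 & ~p2) | (p2 & ~p3) | (~p3 & ~p2) | (~p3 & ~p3) | (p1 & ~p2) | (p1 & ~p3)   [distribute & over |]
≡ ~p3 | (p1 & ~p2)   [simplify]

~p3 | (p1 & ~p2)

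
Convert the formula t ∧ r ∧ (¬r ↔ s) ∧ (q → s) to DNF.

t ∧ r ∧ ¬s ∧ ¬q

t ∧ r ∧ (¬r ↔ s) ∧ (q → s)
≡ t ∧ r ∧ (¬r → s) ∧ (s → ¬r) ∧ (q → s)   (eliminate ↔)
≡ t ∧ r ∧ (¬¬r ∨ s) ∧ (s → ¬r) ∧ (q → s)   (eliminate →)
≡ t ∧ r ∧ (¬¬r ∨ s) ∧ (¬s ∨ ¬r) ∧ (q → s)   (eliminate →)
≡ t ∧ r ∧ (¬¬r ∨ s) ∧ (¬s ∨ ¬r) ∧ (¬q ∨ s)   (eliminate →)
≡ t ∧ r ∧ (r ∨ s) ∧ (¬s ∨ ¬r) ∧ (¬q ∨ s)   (double negation)
≡ (t ∧ r ∧ r ∧ ¬s ∧ ¬q) ∨ (t ∧ r ∧ r ∧ ¬s ∧ s) ∨ (t ∧ r ∧ r ∧ ¬r ∧ ¬q) ∨ (t ∧ r ∧ r ∧ ¬r ∧ s) ∨ (t ∧ r ∧ s ∧ ¬s ∧ ¬q) ∨ (t ∧ r ∧ s ∧ ¬s ∧ s) ∨ (t ∧ r ∧ s ∧ ¬r ∧ ¬q) ∨ (t ∧ r ∧ s ∧ ¬r ∧ s)   (distribute ∧ over ∨)
≡ t ∧ r ∧ ¬s ∧ ¬q   (simplify)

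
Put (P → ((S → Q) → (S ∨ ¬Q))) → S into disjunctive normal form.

(P ∧ ¬S ∧ Q) ∨ S

(P → ((S → Q) → (S ∨ ¬Q))) → S
= ¬(P → ((S → Q) → (S ∨ ¬Q))) ∨ S   [eliminate →]
= ¬(¬P ∨ ((S → Q) → (S ∨ ¬Q))) ∨ S   [eliminate →]
= ¬(¬P ∨ ¬(S → Q) ∨ S ∨ ¬Q) ∨ S   [eliminate →]
= ¬(¬P ∨ ¬(¬S ∨ Q) ∨ S ∨ ¬Q) ∨ S   [eliminate →]
= (¬¬P ∧ ¬¬(¬S ∨ Q) ∧ ¬S ∧ ¬¬Q) ∨ S   [De Morgan]
= (P ∧ ¬¬(¬S ∨ Q) ∧ ¬S ∧ ¬¬Q) ∨ S   [double negation]
= (P ∧ (¬S ∨ Q) ∧ ¬S ∧ ¬¬Q) ∨ S   [double negation]
= (P ∧ (¬S ∨ Q) ∧ ¬S ∧ Q) ∨ S   [double negation]
= (P ∧ ¬S ∧ ¬S ∧ Q) ∨ (P ∧ Q ∧ ¬S ∧ Q) ∨ S   [distribute ∧ over ∨]
= (P ∧ ¬S ∧ Q) ∨ S   [simplify]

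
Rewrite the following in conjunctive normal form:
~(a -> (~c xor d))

a & (c | d) & (~d | ~c)

~(a -> (~c xor d))
⇔ ~(~a | (~c xor d))   — eliminate ->
⇔ ~(~a | ((~c | d) & ~(~c & d)))   — expand xor
⇔ ~~a & ~((~c | d) & ~(~c & d))   — De Morgan
⇔ a & ~((~c | d) & ~(~c & d))   — double negation
⇔ a & (~(~c | d) | ~~(~c & d))   — De Morgan
⇔ a & ((~~c & ~d) | ~~(~c & d))   — De Morgan
⇔ a & ((c & ~d) | ~~(~c & d))   — double negation
⇔ a & ((c & ~d) | (~c & d))   — double negation
⇔ a & (c | ~c) & (c | d) & (~d | ~c) & (~d | d)   — distribute | over &
⇔ a & (c | d) & (~d | ~c)   — simplify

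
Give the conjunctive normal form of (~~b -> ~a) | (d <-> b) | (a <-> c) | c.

(~~b -> ~a) | (d <-> b) | (a <-> c) | c
⇔ ~~~b | ~a | (d <-> b) | (a <-> c) | c   [eliminate ->]
⇔ ~~~b | ~a | ((d -> b) & (b -> d)) | (a <-> c) | c   [eliminate <->]
⇔ ~~~b | ~a | ((~d | b) & (b -> d)) | (a <-> c) | c   [eliminate ->]
⇔ ~~~b | ~a | ((~d | b) & (~b | d)) | (a <-> c) | c   [eliminate ->]
⇔ ~~~b | ~a | ((~d | b) & (~b | d)) | ((a -> c) & (c -> a)) | c   [eliminate <->]
⇔ ~~~b | ~a | ((~d | b) & (~b | d)) | ((~a | c) & (c -> a)) | c   [eliminate ->]
⇔ ~~~b | ~a | ((~d | b) & (~b | d)) | ((~a | c) & (~c | a)) | c   [eliminate ->]
⇔ ~b | ~a | ((~d | b) & (~b | d)) | ((~a | c) & (~c | a)) | c   [double negation]
⇔ (~b | ~a | ~d | b | ~a | c | c) & (~b | ~a | ~d | b | ~c | a | c) & (~b | ~a | ~b | d | ~a | c | c) & (~b | ~a | ~b | d | ~c | a | c)   [distribute | over &]
⇔ ~b | ~a | d | c   [simplify]

~b | ~a | d | c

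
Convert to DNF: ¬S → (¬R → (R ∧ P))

S ∨ R

¬S → (¬R → (R ∧ P))
≡ ¬¬S ∨ (¬R → (R ∧ P))   [eliminate →]
≡ ¬¬S ∨ ¬¬R ∨ (R ∧ P)   [eliminate →]
≡ S ∨ ¬¬R ∨ (R ∧ P)   [double negation]
≡ S ∨ R ∨ (R ∧ P)   [double negation]
≡ S ∨ R   [simplify]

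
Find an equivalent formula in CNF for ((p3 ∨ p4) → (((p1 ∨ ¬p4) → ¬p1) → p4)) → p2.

((p3 ∨ p4) → (((p1 ∨ ¬p4) → ¬p1) → p4)) → p2
≡ ¬((p3 ∨ p4) → (((p1 ∨ ¬p4) → ¬p1) → p4)) ∨ p2   [eliminate →]
≡ ¬(¬(p3 ∨ p4) ∨ (((p1 ∨ ¬p4) → ¬p1) → p4)) ∨ p2   [eliminate →]
≡ ¬(¬(p3 ∨ p4) ∨ ¬((p1 ∨ ¬p4) → ¬p1) ∨ p4) ∨ p2   [eliminate →]
≡ ¬(¬(p3 ∨ p4) ∨ ¬(¬(p1 ∨ ¬p4) ∨ ¬p1) ∨ p4) ∨ p2   [eliminate →]
≡ (¬¬(p3 ∨ p4) ∧ ¬¬(¬(p1 ∨ ¬p4) ∨ ¬p1) ∧ ¬p4) ∨ p2   [De Morgan]
≡ ((p3 ∨ p4) ∧ ¬¬(¬(p1 ∨ ¬p4) ∨ ¬p1) ∧ ¬p4) ∨ p2   [double negation]
≡ ((p3 ∨ p4) ∧ (¬(p1 ∨ ¬p4) ∨ ¬p1) ∧ ¬p4) ∨ p2   [double negation]
≡ ((p3 ∨ p4) ∧ ((¬p1 ∧ ¬¬p4) ∨ ¬p1) ∧ ¬p4) ∨ p2   [De Morgan]
≡ ((p3 ∨ p4) ∧ ((¬p1 ∧ p4) ∨ ¬p1) ∧ ¬p4) ∨ p2   [double negation]
≡ (p3 ∨ p4 ∨ p2) ∧ (¬p1 ∨ ¬p1 ∨ p2) ∧ (p4 ∨ ¬p1 ∨ p2) ∧ (¬p4 ∨ p2)   [distribute ∨ over ∧]
≡ (p3 ∨ p4 ∨ p2) ∧ (¬p1 ∨ p2) ∧ (¬p4 ∨ p2)   [simplify]

(p3 ∨ p4 ∨ p2) ∧ (¬p1 ∨ p2) ∧ (¬p4 ∨ p2)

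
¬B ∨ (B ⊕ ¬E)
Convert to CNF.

¬B ∨ (B ⊕ ¬E)
⇔ ¬B ∨ ((B ∨ ¬E) ∧ ¬(B ∧ ¬E))   (expand ⊕)
⇔ ¬B ∨ ((B ∨ ¬E) ∧ (¬B ∨ ¬¬E))   (De Morgan)
⇔ ¬B ∨ ((B ∨ ¬E) ∧ (¬B ∨ E))   (double negation)
⇔ (¬B ∨ B ∨ ¬E) ∧ (¬B ∨ ¬B ∨ E)   (distribute ∨ over ∧)
⇔ ¬B ∨ E   (simplify)

¬B ∨ E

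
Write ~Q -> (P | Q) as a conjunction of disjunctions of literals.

Q | P

~Q -> (P | Q)
= ~~Q | P | Q   [eliminate ->]
= Q | P | Q   [double negation]
= Q | P   [simplify]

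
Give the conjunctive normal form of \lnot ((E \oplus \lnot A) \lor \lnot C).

(\lnot E \lor \lnot A) \land (A \lor E) \land C

\lnot ((E \oplus \lnot A) \lor \lnot C)
= \lnot ((E \lor \lnot A) \land \lnot (E \land \lnot A) \lor \lnot C)   — expand \oplus
= \lnot ((E \lor \lnot A) \land \lnot (E \land \lnot A)) \land \lnot \lnot C   — De Morgan
= (\lnot (E \lor \lnot A) \lor \lnot \lnot (E \land \lnot A)) \land \lnot \lnot C   — De Morgan
= (\lnot E \land \lnot \lnot A \lor \lnot \lnot (E \land \lnot A)) \land \lnot \lnot C   — De Morgan
= (\lnot E \land A \lor \lnot \lnot (E \land \lnot A)) \land \lnot \lnot C   — double negation
= (\lnot E \land A \lor E \land \lnot A) \land \lnot \lnot C   — double negation
= (\lnot E \land A \lor E \land \lnot A) \land C   — double negation
= (\lnot E \lor E) \land (\lnot E \lor \lnot A) \land (A \lor E) \land (A \lor \lnot A) \land C   — distribute \lor over \land
= (\lnot E \lor \lnot A) \land (A \lor E) \land C   — simplify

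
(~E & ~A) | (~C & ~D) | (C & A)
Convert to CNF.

(~E & ~A) | (~C & ~D) | (C & A)
≡ (~E | ~C | C) & (~E | ~C | A) & (~E | ~D | C) & (~E | ~D | A) & (~A | ~C | C) & (~A | ~C | A) & (~A | ~D | C) & (~A | ~D | A)   [distribute | over &]
≡ (~E | ~C | A) & (~E | ~D | C) & (~E | ~D | A) & (~A | ~D | C)   [simplify]

(~E | ~C | A) & (~E | ~D | C) & (~E | ~D | A) & (~A | ~D | C)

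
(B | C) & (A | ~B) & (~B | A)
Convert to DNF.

(B & A) | (C & A) | (C & ~B)

(B | C) & (A | ~B) & (~B | A)
≡ (B & A & ~B) | (B & A & A) | (B & ~B & ~B) | (B & ~B & A) | (C & A & ~B) | (C & A & A) | (C & ~B & ~B) | (C & ~B & A)   [distribute & over |]
≡ (B & A) | (C & A) | (C & ~B)   [simplify]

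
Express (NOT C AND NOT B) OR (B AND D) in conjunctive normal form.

(NOT C OR B) AND (NOT C OR D) AND (NOT B OR D)

(NOT C AND NOT B) OR (B AND D)
= (NOT C OR B) AND (NOT C OR D) AND (NOT B OR B) AND (NOT B OR D)   — distribute OR over AND
= (NOT C OR B) AND (NOT C OR D) AND (NOT B OR D)   — simplify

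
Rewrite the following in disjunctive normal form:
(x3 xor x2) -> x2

(x3 xor x2) -> x2
⇔ ~(x3 xor x2) | x2   [eliminate ->]
⇔ ~((x3 & ~x2) | (~x3 & x2)) | x2   [expand xor]
⇔ (~(x3 & ~x2) & ~(~x3 & x2)) | x2   [De Morgan]
⇔ ((~x3 | ~~x2) & ~(~x3 & x2)) | x2   [De Morgan]
⇔ ((~x3 | x2) & ~(~x3 & x2)) | x2   [double negation]
⇔ ((~x3 | x2) & (~~x3 | ~x2)) | x2   [De Morgan]
⇔ ((~x3 | x2) & (x3 | ~x2)) | x2   [double negation]
⇔ (~x3 & x3) | (~x3 & ~x2) | (x2 & x3) | (x2 & ~x2) | x2   [distribute & over |]
⇔ (~x3 & ~x2) | x2   [simplify]

(~x3 & ~x2) | x2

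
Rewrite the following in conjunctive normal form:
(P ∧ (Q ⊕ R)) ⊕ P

P ∧ (¬P ∨ ¬Q ∨ R) ∧ (¬P ∨ ¬R ∨ Q)

(P ∧ (Q ⊕ R)) ⊕ P
≡ ((P ∧ (Q ⊕ R)) ∨ P) ∧ ¬(P ∧ (Q ⊕ R) ∧ P)
≡ ((P ∧ (Q ∨ R) ∧ ¬(Q ∧ R)) ∨ P) ∧ ¬(P ∧ (Q ⊕ R) ∧ P)
≡ ((P ∧ (Q ∨ R) ∧ ¬(Q ∧ R)) ∨ P) ∧ ¬(P ∧ (Q ∨ R) ∧ ¬(Q ∧ R) ∧ P)
≡ ((P ∧ (Q ∨ R) ∧ (¬Q ∨ ¬R)) ∨ P) ∧ ¬(P ∧ (Q ∨ R) ∧ ¬(Q ∧ R) ∧ P)
≡ ((P ∧ (Q ∨ R) ∧ (¬Q ∨ ¬R)) ∨ P) ∧ (¬P ∨ ¬(Q ∨ R) ∨ ¬¬(Q ∧ R) ∨ ¬P)
≡ ((P ∧ (Q ∨ R) ∧ (¬Q ∨ ¬R)) ∨ P) ∧ (¬P ∨ (¬Q ∧ ¬R) ∨ ¬¬(Q ∧ R) ∨ ¬P)
≡ ((P ∧ (Q ∨ R) ∧ (¬Q ∨ ¬R)) ∨ P) ∧ (¬P ∨ (¬Q ∧ ¬R) ∨ (Q ∧ R) ∨ ¬P)
≡ (P ∨ P) ∧ (Q ∨ R ∨ P) ∧ (¬Q ∨ ¬R ∨ P) ∧ (¬P ∨ ¬Q ∨ Q ∨ ¬P) ∧ (¬P ∨ ¬Q ∨ R ∨ ¬P) ∧ (¬P ∨ ¬R ∨ Q ∨ ¬P) ∧ (¬P ∨ ¬R ∨ R ∨ ¬P)
≡ P ∧ (¬P ∨ ¬Q ∨ R) ∧ (¬P ∨ ¬R ∨ Q)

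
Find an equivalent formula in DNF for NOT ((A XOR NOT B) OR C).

(NOT A AND B AND NOT C) OR (NOT B AND A AND NOT C)

NOT ((A XOR NOT B) OR C)
= NOT ((A AND NOT NOT B) OR (NOT A AND NOT B) OR C)   — expand XOR
= NOT (A AND NOT NOT B) AND NOT (NOT A AND NOT B) AND NOT C   — De Morgan
= (NOT A OR NOT NOT NOT B) AND NOT (NOT A AND NOT B) AND NOT C   — De Morgan
= (NOT A OR NOT B) AND NOT (NOT A AND NOT B) AND NOT C   — double negation
= (NOT A OR NOT B) AND (NOT NOT A OR NOT NOT B) AND NOT C   — De Morgan
= (NOT A OR NOT B) AND (A OR NOT NOT B) AND NOT C   — double negation
= (NOT A OR NOT B) AND (A OR B) AND NOT C   — double negation
= (NOT A AND A AND NOT C) OR (NOT A AND B AND NOT C) OR (NOT B AND A AND NOT C) OR (NOT B AND B AND NOT C)   — distribute AND over OR
= (NOT A AND B AND NOT C) OR (NOT B AND A AND NOT C)   — simplify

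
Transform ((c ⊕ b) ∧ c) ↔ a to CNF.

(¬c ∨ b ∨ a) ∧ (¬a ∨ ¬c ∨ ¬b) ∧ (¬a ∨ c)

((c ⊕ b) ∧ c) ↔ a
⇔ (((c ⊕ b) ∧ c) → a) ∧ (a → ((c ⊕ b) ∧ c))
⇔ (¬((c ⊕ b) ∧ c) ∨ a) ∧ (a → ((c ⊕ b) ∧ c))
⇔ (¬((c ∨ b) ∧ ¬(c ∧ b) ∧ c) ∨ a) ∧ (a → ((c ⊕ b) ∧ c))
⇔ (¬((c ∨ b) ∧ ¬(c ∧ b) ∧ c) ∨ a) ∧ (¬a ∨ ((c ⊕ b) ∧ c))
⇔ (¬((c ∨ b) ∧ ¬(c ∧ b) ∧ c) ∨ a) ∧ (¬a ∨ ((c ∨ b) ∧ ¬(c ∧ b) ∧ c))
⇔ (¬(c ∨ b) ∨ ¬¬(c ∧ b) ∨ ¬c ∨ a) ∧ (¬a ∨ ((c ∨ b) ∧ ¬(c ∧ b) ∧ c))
⇔ ((¬c ∧ ¬b) ∨ ¬¬(c ∧ b) ∨ ¬c ∨ a) ∧ (¬a ∨ ((c ∨ b) ∧ ¬(c ∧ b) ∧ c))
⇔ ((¬c ∧ ¬b) ∨ (c ∧ b) ∨ ¬c ∨ a) ∧ (¬a ∨ ((c ∨ b) ∧ ¬(c ∧ b) ∧ c))
⇔ ((¬c ∧ ¬b) ∨ (c ∧ b) ∨ ¬c ∨ a) ∧ (¬a ∨ ((c ∨ b) ∧ (¬c ∨ ¬b) ∧ c))
⇔ (¬c ∨ c ∨ ¬c ∨ a) ∧ (¬c ∨ b ∨ ¬c ∨ a) ∧ (¬b ∨ c ∨ ¬c ∨ a) ∧ (¬b ∨ b ∨ ¬c ∨ a) ∧ (¬a ∨ c ∨ b) ∧ (¬a ∨ ¬c ∨ ¬b) ∧ (¬a ∨ c)
⇔ (¬c ∨ b ∨ a) ∧ (¬a ∨ ¬c ∨ ¬b) ∧ (¬a ∨ c)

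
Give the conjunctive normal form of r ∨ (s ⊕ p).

(r ∨ s ∨ p) ∧ (r ∨ ¬s ∨ ¬p)

r ∨ (s ⊕ p)
⇔ r ∨ ((s ∨ p) ∧ ¬(s ∧ p))   (expand ⊕)
⇔ r ∨ ((s ∨ p) ∧ (¬s ∨ ¬p))   (De Morgan)
⇔ (r ∨ s ∨ p) ∧ (r ∨ ¬s ∨ ¬p)   (distribute ∨ over ∧)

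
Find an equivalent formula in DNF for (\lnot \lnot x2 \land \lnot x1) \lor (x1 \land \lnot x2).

(\lnot \lnot x2 \land \lnot x1) \lor (x1 \land \lnot x2)
= (x2 \land \lnot x1) \lor (x1 \land \lnot x2)   [double negation]

(x2 \land \lnot x1) \lor (x1 \land \lnot x2)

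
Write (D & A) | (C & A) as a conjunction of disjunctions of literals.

(D | C) & A

(D & A) | (C & A)
≡ (D | C) & (D | A) & (A | C) & (A | A)   (distribute | over &)
≡ (D | C) & A   (simplify)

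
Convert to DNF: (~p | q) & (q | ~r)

(~p & ~r) | q

(~p | q) & (q | ~r)
≡ (~p & q) | (~p & ~r) | (q & q) | (q & ~r)
≡ (~p & ~r) | q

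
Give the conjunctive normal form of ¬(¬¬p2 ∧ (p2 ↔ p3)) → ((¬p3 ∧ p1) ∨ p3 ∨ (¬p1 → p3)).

(p2 ∨ p1 ∨ p3) ∧ (¬p2 ∨ p3 ∨ p1)

¬(¬¬p2 ∧ (p2 ↔ p3)) → ((¬p3 ∧ p1) ∨ p3 ∨ (¬p1 → p3))
⇔ ¬¬(¬¬p2 ∧ (p2 ↔ p3)) ∨ (¬p3 ∧ p1) ∨ p3 ∨ (¬p1 → p3)   [eliminate →]
⇔ ¬¬(¬¬p2 ∧ (p2 → p3) ∧ (p3 → p2)) ∨ (¬p3 ∧ p1) ∨ p3 ∨ (¬p1 → p3)   [eliminate ↔]
⇔ ¬¬(¬¬p2 ∧ (¬p2 ∨ p3) ∧ (p3 → p2)) ∨ (¬p3 ∧ p1) ∨ p3 ∨ (¬p1 → p3)   [eliminate →]
⇔ ¬¬(¬¬p2 ∧ (¬p2 ∨ p3) ∧ (¬p3 ∨ p2)) ∨ (¬p3 ∧ p1) ∨ p3 ∨ (¬p1 → p3)   [eliminate →]
⇔ ¬¬(¬¬p2 ∧ (¬p2 ∨ p3) ∧ (¬p3 ∨ p2)) ∨ (¬p3 ∧ p1) ∨ p3 ∨ ¬¬p1 ∨ p3   [eliminate →]
⇔ (¬¬p2 ∧ (¬p2 ∨ p3) ∧ (¬p3 ∨ p2)) ∨ (¬p3 ∧ p1) ∨ p3 ∨ ¬¬p1 ∨ p3   [double negation]
⇔ (p2 ∧ (¬p2 ∨ p3) ∧ (¬p3 ∨ p2)) ∨ (¬p3 ∧ p1) ∨ p3 ∨ ¬¬p1 ∨ p3   [double negation]
⇔ (p2 ∧ (¬p2 ∨ p3) ∧ (¬p3 ∨ p2)) ∨ (¬p3 ∧ p1) ∨ p3 ∨ p1 ∨ p3   [double negation]
⇔ (p2 ∨ ¬p3 ∨ p3 ∨ p1 ∨ p3) ∧ (p2 ∨ p1 ∨ p3 ∨ p1 ∨ p3) ∧ (¬p2 ∨ p3 ∨ ¬p3 ∨ p3 ∨ p1 ∨ p3) ∧ (¬p2 ∨ p3 ∨ p1 ∨ p3 ∨ p1 ∨ p3) ∧ (¬p3 ∨ p2 ∨ ¬p3 ∨ p3 ∨ p1 ∨ p3) ∧ (¬p3 ∨ p2 ∨ p1 ∨ p3 ∨ p1 ∨ p3)   [distribute ∨ over ∧]
⇔ (p2 ∨ p1 ∨ p3) ∧ (¬p2 ∨ p3 ∨ p1)   [simplify]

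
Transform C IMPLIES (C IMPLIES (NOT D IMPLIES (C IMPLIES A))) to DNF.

NOT C OR D OR A

C IMPLIES (C IMPLIES (NOT D IMPLIES (C IMPLIES A)))
= NOT C OR (C IMPLIES (NOT D IMPLIES (C IMPLIES A)))   [eliminate IMPLIES]
= NOT C OR NOT C OR (NOT D IMPLIES (C IMPLIES A))   [eliminate IMPLIES]
= NOT C OR NOT C OR NOT NOT D OR (C IMPLIES A)   [eliminate IMPLIES]
= NOT C OR NOT C OR NOT NOT D OR NOT C OR A   [eliminate IMPLIES]
= NOT C OR NOT C OR D OR NOT C OR A   [double negation]
= NOT C OR D OR A   [simplify]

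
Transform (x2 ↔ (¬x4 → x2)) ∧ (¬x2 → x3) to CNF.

(¬x4 ∨ x2) ∧ (x2 ∨ x3)

(x2 ↔ (¬x4 → x2)) ∧ (¬x2 → x3)
≡ (x2 → (¬x4 → x2)) ∧ ((¬x4 → x2) → x2) ∧ (¬x2 → x3)   [eliminate ↔]
≡ (¬x2 ∨ (¬x4 → x2)) ∧ ((¬x4 → x2) → x2) ∧ (¬x2 → x3)   [eliminate →]
≡ (¬x2 ∨ ¬¬x4 ∨ x2) ∧ ((¬x4 → x2) → x2) ∧ (¬x2 → x3)   [eliminate →]
≡ (¬x2 ∨ ¬¬x4 ∨ x2) ∧ (¬(¬x4 → x2) ∨ x2) ∧ (¬x2 → x3)   [eliminate →]
≡ (¬x2 ∨ ¬¬x4 ∨ x2) ∧ (¬(¬¬x4 ∨ x2) ∨ x2) ∧ (¬x2 → x3)   [eliminate →]
≡ (¬x2 ∨ ¬¬x4 ∨ x2) ∧ (¬(¬¬x4 ∨ x2) ∨ x2) ∧ (¬¬x2 ∨ x3)   [eliminate →]
≡ (¬x2 ∨ x4 ∨ x2) ∧ (¬(¬¬x4 ∨ x2) ∨ x2) ∧ (¬¬x2 ∨ x3)   [double negation]
≡ (¬x2 ∨ x4 ∨ x2) ∧ ((¬¬¬x4 ∧ ¬x2) ∨ x2) ∧ (¬¬x2 ∨ x3)   [De Morgan]
≡ (¬x2 ∨ x4 ∨ x2) ∧ ((¬x4 ∧ ¬x2) ∨ x2) ∧ (¬¬x2 ∨ x3)   [double negation]
≡ (¬x2 ∨ x4 ∨ x2) ∧ ((¬x4 ∧ ¬x2) ∨ x2) ∧ (x2 ∨ x3)   [double negation]
≡ (¬x2 ∨ x4 ∨ x2) ∧ (¬x4 ∨ x2) ∧ (¬x2 ∨ x2) ∧ (x2 ∨ x3)   [distribute ∨ over ∧]
≡ (¬x4 ∨ x2) ∧ (x2 ∨ x3)   [simplify]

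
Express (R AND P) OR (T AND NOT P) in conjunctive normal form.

(R AND P) OR (T AND NOT P)
= (R OR T) AND (R OR NOT P) AND (P OR T) AND (P OR NOT P)   [distribute OR over AND]
= (R OR T) AND (R OR NOT P) AND (P OR T)   [simplify]

(R OR T) AND (R OR NOT P) AND (P OR T)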